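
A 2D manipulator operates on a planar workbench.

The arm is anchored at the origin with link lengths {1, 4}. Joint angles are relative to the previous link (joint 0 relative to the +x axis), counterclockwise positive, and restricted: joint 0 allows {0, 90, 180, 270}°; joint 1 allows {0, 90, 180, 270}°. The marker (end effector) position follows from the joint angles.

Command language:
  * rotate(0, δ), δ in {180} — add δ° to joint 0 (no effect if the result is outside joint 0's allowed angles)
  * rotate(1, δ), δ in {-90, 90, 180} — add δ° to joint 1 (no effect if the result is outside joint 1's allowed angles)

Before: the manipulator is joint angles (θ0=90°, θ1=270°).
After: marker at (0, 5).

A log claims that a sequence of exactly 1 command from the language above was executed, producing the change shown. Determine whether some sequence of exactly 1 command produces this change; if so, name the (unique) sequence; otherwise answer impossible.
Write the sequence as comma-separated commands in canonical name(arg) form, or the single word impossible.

start: joint angles (θ0=90°, θ1=270°)
step 1 (rotate(1, 90)): joint angles (θ0=90°, θ1=0°)
no rival 1-sequence matches.

rotate(1, 90)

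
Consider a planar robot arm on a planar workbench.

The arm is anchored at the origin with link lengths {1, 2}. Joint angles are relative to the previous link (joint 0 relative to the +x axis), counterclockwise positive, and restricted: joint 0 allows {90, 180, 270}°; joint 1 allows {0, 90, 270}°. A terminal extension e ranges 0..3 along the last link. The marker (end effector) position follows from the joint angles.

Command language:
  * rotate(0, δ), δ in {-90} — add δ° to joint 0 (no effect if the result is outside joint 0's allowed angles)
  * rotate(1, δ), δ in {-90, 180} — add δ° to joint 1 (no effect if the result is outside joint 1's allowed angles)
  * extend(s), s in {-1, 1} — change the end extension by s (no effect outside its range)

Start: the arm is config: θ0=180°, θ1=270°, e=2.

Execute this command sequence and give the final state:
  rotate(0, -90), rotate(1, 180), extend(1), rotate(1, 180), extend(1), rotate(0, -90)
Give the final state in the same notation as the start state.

config: θ0=90°, θ1=270°, e=3

from: config: θ0=180°, θ1=270°, e=2
[1] after rotate(0, -90): config: θ0=90°, θ1=270°, e=2
[2] after rotate(1, 180): config: θ0=90°, θ1=90°, e=2
[3] after extend(1): config: θ0=90°, θ1=90°, e=3
[4] after rotate(1, 180): config: θ0=90°, θ1=270°, e=3
[5] after extend(1): config: θ0=90°, θ1=270°, e=3
[6] after rotate(0, -90): config: θ0=90°, θ1=270°, e=3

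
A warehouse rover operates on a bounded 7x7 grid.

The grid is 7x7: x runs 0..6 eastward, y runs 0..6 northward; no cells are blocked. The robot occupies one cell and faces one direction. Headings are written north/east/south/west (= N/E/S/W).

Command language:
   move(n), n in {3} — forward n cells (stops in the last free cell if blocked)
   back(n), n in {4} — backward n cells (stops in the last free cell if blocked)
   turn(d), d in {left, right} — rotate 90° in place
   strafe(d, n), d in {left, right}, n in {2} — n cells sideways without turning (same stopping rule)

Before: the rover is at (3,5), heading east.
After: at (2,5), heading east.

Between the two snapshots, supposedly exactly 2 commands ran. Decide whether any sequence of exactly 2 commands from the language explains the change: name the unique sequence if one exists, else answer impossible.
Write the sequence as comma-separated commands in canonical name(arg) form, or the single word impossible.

move(3), back(4)

key: order matters: swapping move(3) and back(4) lands elsewhere
start: at (3,5), heading east
t=1 move(3) ⇒ at (6,5), heading east
t=2 back(4) ⇒ at (2,5), heading east
no rival 2-sequence matches.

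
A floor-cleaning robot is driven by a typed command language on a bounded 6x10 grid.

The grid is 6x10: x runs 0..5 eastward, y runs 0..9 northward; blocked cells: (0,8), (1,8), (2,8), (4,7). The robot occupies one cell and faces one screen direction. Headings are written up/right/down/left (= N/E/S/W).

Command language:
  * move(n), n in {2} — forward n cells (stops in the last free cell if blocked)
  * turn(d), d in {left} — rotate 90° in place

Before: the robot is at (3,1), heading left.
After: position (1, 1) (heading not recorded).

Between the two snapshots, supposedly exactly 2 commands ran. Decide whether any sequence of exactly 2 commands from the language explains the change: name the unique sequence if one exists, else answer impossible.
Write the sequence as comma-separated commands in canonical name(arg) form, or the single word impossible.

move(2), turn(left)

key: order matters: swapping move(2) and turn(left) lands elsewhere
from: at (3,1), heading left
step 1 (move(2)): at (1,1), heading left
step 2 (turn(left)): at (1,1), heading down
no other 2-command option fits: unique.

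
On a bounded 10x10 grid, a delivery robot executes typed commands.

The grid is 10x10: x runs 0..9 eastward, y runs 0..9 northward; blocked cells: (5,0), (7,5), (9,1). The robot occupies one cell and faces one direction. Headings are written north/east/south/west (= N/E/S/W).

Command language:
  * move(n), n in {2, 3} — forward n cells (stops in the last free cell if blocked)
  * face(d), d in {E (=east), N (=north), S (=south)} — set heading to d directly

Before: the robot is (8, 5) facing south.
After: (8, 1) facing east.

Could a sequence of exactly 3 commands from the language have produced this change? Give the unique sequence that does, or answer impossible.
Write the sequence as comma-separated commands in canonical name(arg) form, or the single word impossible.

move(2), move(2), face(E)

key: running face(E) before move(2) would end elsewhere — order is forced
begin: (8, 5) facing south
[1] after move(2): (8, 3) facing south
[2] after move(2): (8, 1) facing south
[3] after face(E): (8, 1) facing east
no rival 3-sequence matches.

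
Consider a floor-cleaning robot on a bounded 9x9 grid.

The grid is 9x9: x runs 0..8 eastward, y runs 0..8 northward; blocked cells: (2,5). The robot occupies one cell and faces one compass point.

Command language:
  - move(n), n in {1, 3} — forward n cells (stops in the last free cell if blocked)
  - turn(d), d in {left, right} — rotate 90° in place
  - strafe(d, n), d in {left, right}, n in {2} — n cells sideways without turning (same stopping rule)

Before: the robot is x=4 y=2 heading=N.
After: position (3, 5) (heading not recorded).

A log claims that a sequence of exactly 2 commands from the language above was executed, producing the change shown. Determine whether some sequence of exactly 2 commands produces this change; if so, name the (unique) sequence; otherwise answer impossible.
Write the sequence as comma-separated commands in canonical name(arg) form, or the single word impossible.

key: strafe(left, 2) is stopped early by the blocked cell at (2,5)
t0: x=4 y=2 heading=N
1. move(3) → x=4 y=5 heading=N
2. strafe(left, 2) → x=3 y=5 heading=N
no rival 2-sequence matches.

move(3), strafe(left, 2)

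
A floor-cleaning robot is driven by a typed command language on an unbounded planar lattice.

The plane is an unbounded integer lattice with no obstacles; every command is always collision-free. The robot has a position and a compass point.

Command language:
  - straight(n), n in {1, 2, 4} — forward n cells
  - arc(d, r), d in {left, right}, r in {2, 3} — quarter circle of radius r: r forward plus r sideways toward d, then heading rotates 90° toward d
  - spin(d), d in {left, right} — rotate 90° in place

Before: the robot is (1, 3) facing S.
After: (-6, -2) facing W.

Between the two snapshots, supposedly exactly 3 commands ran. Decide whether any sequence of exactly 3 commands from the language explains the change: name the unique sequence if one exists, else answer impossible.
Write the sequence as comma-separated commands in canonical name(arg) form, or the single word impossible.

key: order matters: swapping straight(2) and straight(4) lands elsewhere
from: (1, 3) facing S
[1] after straight(2): (1, 1) facing S
[2] after arc(right, 3): (-2, -2) facing W
[3] after straight(4): (-6, -2) facing W
all 729 alternatives checked — unique.

straight(2), arc(right, 3), straight(4)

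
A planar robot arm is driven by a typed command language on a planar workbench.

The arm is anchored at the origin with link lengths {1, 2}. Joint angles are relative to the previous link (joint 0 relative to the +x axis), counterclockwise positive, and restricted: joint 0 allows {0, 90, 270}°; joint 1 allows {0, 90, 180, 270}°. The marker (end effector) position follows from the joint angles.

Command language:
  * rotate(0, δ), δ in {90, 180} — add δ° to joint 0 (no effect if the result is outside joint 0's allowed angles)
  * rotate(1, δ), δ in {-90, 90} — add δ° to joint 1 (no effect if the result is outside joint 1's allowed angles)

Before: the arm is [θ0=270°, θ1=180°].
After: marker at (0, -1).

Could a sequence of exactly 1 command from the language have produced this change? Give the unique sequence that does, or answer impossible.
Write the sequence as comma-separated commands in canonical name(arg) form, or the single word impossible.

rotate(0, 180)

initial: [θ0=270°, θ1=180°]
t=1 rotate(0, 180) ⇒ [θ0=90°, θ1=180°]
all 4 alternatives checked — unique.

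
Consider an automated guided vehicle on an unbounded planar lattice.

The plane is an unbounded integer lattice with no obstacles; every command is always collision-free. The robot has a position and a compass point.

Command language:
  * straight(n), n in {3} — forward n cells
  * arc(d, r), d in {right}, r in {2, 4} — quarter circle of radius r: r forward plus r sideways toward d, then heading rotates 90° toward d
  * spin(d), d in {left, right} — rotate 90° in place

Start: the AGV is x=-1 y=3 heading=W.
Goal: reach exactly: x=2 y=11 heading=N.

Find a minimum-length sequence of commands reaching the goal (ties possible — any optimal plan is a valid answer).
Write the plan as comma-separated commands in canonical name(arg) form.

arc(right, 4), arc(right, 4), straight(3), spin(left)

initial: x=-1 y=3 heading=W
[1] after arc(right, 4): x=-5 y=7 heading=N
[2] after arc(right, 4): x=-1 y=11 heading=E
[3] after straight(3): x=2 y=11 heading=E
[4] after spin(left): x=2 y=11 heading=N
no 3-step plan works, so 4 is optimal.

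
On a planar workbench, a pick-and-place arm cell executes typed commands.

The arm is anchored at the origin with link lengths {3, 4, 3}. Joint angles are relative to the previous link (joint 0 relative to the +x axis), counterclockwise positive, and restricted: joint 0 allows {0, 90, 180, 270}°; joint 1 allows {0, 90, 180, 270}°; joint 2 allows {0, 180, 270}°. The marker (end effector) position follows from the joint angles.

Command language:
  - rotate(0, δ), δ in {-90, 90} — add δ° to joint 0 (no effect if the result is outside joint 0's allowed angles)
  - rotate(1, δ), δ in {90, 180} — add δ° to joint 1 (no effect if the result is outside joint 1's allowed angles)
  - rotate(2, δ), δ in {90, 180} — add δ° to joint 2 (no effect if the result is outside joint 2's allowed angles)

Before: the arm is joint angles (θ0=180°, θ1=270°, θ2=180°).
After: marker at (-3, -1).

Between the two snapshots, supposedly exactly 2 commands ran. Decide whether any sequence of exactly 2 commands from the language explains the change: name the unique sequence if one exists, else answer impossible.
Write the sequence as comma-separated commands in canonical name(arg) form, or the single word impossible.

from: joint angles (θ0=180°, θ1=270°, θ2=180°)
1. rotate(1, 90) → joint angles (θ0=180°, θ1=0°, θ2=180°)
2. rotate(1, 90) → joint angles (θ0=180°, θ1=90°, θ2=180°)
no other 2-command option fits: unique.

rotate(1, 90), rotate(1, 90)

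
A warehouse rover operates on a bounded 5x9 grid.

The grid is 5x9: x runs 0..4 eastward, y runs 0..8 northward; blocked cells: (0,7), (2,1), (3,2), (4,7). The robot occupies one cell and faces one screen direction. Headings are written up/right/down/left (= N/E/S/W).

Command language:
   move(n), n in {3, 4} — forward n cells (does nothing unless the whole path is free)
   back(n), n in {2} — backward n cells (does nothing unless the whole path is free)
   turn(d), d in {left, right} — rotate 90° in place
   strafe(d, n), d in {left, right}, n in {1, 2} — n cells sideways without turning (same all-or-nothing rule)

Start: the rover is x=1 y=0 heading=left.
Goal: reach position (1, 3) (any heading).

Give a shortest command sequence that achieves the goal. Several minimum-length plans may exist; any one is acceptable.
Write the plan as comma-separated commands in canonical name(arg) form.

strafe(right, 1), strafe(right, 2)

start: x=1 y=0 heading=left
[1] after strafe(right, 1): x=1 y=1 heading=left
[2] after strafe(right, 2): x=1 y=3 heading=left
minimal: 2 command(s), checked below 2.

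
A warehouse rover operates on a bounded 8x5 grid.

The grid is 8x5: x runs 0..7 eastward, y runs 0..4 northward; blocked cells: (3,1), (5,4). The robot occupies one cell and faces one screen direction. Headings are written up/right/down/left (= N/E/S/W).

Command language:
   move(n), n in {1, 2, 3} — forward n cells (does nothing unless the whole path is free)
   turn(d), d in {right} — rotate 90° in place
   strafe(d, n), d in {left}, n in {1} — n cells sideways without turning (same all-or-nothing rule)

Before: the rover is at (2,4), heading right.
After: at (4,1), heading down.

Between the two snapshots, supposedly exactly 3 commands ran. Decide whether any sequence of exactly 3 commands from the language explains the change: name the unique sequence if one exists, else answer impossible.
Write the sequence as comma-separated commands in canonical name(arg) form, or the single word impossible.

key: order matters: swapping move(2) and move(3) lands elsewhere
start: at (2,4), heading right
[1] after move(2): at (4,4), heading right
[2] after turn(right): at (4,4), heading down
[3] after move(3): at (4,1), heading down
no rival 3-sequence matches.

move(2), turn(right), move(3)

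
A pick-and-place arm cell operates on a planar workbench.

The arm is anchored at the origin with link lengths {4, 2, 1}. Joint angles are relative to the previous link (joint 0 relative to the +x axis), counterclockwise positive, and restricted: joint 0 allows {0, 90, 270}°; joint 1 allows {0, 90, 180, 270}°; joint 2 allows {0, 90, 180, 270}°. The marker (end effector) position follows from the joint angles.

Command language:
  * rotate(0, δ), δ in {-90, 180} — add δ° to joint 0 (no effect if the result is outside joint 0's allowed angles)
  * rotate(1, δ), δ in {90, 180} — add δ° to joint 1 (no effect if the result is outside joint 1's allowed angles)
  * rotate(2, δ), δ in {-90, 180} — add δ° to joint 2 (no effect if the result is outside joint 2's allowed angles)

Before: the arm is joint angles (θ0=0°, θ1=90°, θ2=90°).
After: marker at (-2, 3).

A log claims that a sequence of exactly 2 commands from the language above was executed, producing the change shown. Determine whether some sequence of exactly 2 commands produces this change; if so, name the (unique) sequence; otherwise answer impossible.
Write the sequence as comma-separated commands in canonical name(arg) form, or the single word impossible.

key: running rotate(0, 180) before rotate(0, -90) would end elsewhere — order is forced
from: joint angles (θ0=0°, θ1=90°, θ2=90°)
1. rotate(0, -90) → joint angles (θ0=270°, θ1=90°, θ2=90°)
2. rotate(0, 180) → joint angles (θ0=90°, θ1=90°, θ2=90°)
no other 2-command option fits: unique.

rotate(0, -90), rotate(0, 180)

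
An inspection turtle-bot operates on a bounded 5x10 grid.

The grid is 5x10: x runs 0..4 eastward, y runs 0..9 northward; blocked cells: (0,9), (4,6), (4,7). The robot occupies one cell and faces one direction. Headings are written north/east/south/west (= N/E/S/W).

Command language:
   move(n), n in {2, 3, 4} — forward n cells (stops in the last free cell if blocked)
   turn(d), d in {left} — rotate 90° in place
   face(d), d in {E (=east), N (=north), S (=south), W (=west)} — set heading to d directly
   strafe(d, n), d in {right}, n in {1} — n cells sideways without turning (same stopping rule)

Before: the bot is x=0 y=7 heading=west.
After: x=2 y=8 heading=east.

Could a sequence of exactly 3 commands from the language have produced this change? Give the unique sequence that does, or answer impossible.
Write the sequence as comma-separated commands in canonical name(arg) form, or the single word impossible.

key: order matters: swapping strafe(right, 1) and move(2) lands elsewhere
t0: x=0 y=7 heading=west
step 1 (strafe(right, 1)): x=0 y=8 heading=west
step 2 (face(E)): x=0 y=8 heading=east
step 3 (move(2)): x=2 y=8 heading=east
uniquely the one of 729 3-step routes that fits.

strafe(right, 1), face(E), move(2)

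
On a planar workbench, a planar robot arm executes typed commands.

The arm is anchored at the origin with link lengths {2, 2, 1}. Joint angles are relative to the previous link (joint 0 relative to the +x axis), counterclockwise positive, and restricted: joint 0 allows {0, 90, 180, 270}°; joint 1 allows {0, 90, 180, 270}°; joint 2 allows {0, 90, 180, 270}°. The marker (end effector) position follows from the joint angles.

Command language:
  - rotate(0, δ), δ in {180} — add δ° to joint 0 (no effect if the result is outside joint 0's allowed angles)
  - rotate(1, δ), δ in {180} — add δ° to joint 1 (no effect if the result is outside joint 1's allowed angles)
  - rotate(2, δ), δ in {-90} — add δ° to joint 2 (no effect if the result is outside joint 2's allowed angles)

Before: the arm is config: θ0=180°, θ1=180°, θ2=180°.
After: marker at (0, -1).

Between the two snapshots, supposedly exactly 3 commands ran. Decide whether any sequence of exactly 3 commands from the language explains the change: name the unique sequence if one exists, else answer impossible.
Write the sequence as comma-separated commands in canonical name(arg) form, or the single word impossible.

rotate(2, -90), rotate(2, -90), rotate(2, -90)

t0: config: θ0=180°, θ1=180°, θ2=180°
t=1 rotate(2, -90) ⇒ config: θ0=180°, θ1=180°, θ2=90°
t=2 rotate(2, -90) ⇒ config: θ0=180°, θ1=180°, θ2=0°
t=3 rotate(2, -90) ⇒ config: θ0=180°, θ1=180°, θ2=270°
no rival 3-sequence matches.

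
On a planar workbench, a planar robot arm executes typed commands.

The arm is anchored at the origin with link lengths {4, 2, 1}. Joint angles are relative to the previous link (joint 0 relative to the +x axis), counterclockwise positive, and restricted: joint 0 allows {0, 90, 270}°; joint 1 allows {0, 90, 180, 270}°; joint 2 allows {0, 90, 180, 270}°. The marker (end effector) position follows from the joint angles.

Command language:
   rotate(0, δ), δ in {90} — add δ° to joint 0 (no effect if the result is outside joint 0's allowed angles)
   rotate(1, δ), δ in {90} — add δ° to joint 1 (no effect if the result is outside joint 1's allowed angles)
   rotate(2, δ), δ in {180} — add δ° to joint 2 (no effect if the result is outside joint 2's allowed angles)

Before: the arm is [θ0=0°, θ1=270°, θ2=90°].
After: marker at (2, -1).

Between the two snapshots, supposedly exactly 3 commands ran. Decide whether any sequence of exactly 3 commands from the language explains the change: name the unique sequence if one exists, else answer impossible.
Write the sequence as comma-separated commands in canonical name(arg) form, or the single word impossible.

start: [θ0=0°, θ1=270°, θ2=90°]
1. rotate(1, 90) → [θ0=0°, θ1=0°, θ2=90°]
2. rotate(1, 90) → [θ0=0°, θ1=90°, θ2=90°]
3. rotate(1, 90) → [θ0=0°, θ1=180°, θ2=90°]
uniquely the one of 27 3-step routes that fits.

rotate(1, 90), rotate(1, 90), rotate(1, 90)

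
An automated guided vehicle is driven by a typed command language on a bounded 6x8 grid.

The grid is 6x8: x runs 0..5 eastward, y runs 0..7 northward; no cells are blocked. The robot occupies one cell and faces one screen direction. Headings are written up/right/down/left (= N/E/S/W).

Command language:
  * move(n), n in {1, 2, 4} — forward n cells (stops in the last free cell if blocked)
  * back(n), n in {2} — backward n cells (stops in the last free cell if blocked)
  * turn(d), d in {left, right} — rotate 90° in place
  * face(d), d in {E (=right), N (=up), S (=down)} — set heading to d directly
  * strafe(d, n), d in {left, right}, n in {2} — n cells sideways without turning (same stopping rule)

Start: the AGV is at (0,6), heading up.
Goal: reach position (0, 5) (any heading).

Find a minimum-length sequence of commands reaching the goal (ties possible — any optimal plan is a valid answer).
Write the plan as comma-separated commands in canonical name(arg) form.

move(2), back(2)

t0: at (0,6), heading up
step 1 (move(2)): at (0,7), heading up
step 2 (back(2)): at (0,5), heading up
nothing shorter than 2 reaches the goal.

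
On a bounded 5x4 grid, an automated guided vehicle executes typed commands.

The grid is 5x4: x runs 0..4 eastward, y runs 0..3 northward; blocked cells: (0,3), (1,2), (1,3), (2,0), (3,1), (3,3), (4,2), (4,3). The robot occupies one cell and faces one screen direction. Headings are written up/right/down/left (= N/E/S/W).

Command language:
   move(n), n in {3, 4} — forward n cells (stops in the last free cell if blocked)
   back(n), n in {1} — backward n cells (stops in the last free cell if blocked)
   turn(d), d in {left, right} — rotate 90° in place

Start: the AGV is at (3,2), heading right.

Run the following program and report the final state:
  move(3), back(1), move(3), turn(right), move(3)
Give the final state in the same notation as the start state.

at (3,2), heading down

start: at (3,2), heading right
1. move(3) → at (3,2), heading right
2. back(1) → at (2,2), heading right
3. move(3) → at (3,2), heading right
4. turn(right) → at (3,2), heading down
5. move(3) → at (3,2), heading down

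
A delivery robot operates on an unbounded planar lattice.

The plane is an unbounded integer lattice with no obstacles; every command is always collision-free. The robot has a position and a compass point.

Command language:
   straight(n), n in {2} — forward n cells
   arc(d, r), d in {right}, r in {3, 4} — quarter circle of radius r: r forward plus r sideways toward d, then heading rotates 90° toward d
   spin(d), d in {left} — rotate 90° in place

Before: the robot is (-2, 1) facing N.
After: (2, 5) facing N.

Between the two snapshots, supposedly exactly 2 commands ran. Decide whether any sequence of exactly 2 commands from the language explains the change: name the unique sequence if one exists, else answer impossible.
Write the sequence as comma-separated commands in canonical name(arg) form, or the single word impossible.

key: heading stays N — rotations cancel among the 2 commands
start: (-2, 1) facing N
step 1 (arc(right, 4)): (2, 5) facing E
step 2 (spin(left)): (2, 5) facing N
all 16 alternatives checked — unique.

arc(right, 4), spin(left)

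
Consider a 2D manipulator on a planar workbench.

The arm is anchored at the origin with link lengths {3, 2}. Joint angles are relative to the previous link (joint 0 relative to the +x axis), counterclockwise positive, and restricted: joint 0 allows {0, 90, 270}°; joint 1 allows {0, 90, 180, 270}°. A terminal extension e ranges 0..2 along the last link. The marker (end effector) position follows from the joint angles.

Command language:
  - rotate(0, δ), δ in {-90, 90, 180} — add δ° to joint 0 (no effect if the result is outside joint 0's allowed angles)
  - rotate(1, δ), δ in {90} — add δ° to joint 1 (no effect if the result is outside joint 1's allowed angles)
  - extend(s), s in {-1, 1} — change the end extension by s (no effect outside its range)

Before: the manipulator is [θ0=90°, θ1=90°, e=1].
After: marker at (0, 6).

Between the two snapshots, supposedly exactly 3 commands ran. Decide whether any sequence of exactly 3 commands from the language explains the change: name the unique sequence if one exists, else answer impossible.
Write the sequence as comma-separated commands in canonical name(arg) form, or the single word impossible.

from: [θ0=90°, θ1=90°, e=1]
[1] after rotate(1, 90): [θ0=90°, θ1=180°, e=1]
[2] after rotate(1, 90): [θ0=90°, θ1=270°, e=1]
[3] after rotate(1, 90): [θ0=90°, θ1=0°, e=1]
no other 3-command option fits: unique.

rotate(1, 90), rotate(1, 90), rotate(1, 90)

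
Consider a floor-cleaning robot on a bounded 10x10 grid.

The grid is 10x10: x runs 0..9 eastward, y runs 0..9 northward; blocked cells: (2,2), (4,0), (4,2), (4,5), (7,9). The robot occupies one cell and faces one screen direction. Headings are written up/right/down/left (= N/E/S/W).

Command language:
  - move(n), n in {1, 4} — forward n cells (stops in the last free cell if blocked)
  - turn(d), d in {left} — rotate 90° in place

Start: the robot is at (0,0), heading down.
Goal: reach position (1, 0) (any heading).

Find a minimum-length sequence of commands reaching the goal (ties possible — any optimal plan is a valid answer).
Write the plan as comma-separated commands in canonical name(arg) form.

turn(left), move(1)

t0: at (0,0), heading down
[1] after turn(left): at (0,0), heading right
[2] after move(1): at (1,0), heading right
nothing shorter than 2 reaches the goal.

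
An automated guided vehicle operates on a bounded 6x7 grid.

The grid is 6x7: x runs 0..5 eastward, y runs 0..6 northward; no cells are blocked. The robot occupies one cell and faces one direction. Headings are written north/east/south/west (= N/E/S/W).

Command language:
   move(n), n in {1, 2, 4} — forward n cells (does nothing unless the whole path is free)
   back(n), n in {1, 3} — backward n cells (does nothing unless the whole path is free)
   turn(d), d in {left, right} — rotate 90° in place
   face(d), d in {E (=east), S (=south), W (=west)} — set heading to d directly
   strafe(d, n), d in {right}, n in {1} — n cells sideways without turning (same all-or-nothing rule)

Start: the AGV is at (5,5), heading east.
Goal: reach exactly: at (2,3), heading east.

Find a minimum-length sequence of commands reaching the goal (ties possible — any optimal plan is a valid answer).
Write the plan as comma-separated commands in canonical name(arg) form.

t0: at (5,5), heading east
[1] after back(3): at (2,5), heading east
[2] after strafe(right, 1): at (2,4), heading east
[3] after strafe(right, 1): at (2,3), heading east
no 2-step plan works, so 3 is optimal.

back(3), strafe(right, 1), strafe(right, 1)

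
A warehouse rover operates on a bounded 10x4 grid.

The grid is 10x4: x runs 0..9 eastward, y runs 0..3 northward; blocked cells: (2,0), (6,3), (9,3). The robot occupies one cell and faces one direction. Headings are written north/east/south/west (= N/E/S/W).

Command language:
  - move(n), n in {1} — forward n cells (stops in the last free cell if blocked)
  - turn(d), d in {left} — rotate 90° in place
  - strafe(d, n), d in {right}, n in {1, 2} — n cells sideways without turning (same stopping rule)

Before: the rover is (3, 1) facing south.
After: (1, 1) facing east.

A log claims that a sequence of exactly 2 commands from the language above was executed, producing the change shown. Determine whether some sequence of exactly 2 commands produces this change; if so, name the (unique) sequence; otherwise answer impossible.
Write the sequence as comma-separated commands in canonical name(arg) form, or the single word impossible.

strafe(right, 2), turn(left)

key: cell and facing (now E) both changed — the 2 commands mix motion and turning
t0: (3, 1) facing south
1. strafe(right, 2) → (1, 1) facing south
2. turn(left) → (1, 1) facing east
uniquely the one of 16 2-step routes that fits.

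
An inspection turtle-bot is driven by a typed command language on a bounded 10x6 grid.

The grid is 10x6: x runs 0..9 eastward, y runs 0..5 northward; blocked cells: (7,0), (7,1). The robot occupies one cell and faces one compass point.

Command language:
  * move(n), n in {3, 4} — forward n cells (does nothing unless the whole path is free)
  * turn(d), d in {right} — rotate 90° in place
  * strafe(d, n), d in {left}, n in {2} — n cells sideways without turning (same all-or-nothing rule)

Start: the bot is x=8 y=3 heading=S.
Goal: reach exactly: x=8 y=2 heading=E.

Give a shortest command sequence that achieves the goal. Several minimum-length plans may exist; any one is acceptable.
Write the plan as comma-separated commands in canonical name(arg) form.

move(3), turn(right), turn(right), turn(right), strafe(left, 2)

initial: x=8 y=3 heading=S
[1] after move(3): x=8 y=0 heading=S
[2] after turn(right): x=8 y=0 heading=W
[3] after turn(right): x=8 y=0 heading=N
[4] after turn(right): x=8 y=0 heading=E
[5] after strafe(left, 2): x=8 y=2 heading=E
shorter routes all fall short; 5 is best.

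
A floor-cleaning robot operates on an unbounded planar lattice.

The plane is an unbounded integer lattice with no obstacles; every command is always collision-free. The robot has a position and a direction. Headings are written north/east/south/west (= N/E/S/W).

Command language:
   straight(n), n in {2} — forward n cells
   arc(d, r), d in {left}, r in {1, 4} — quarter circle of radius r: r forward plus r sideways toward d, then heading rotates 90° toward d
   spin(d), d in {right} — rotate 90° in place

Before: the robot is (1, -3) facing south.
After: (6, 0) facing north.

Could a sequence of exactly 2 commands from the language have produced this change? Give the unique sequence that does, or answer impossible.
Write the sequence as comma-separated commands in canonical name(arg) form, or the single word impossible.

key: position moved to (6,0) AND the heading swung to N — translation plus rotation needed
begin: (1, -3) facing south
step 1 (arc(left, 1)): (2, -4) facing east
step 2 (arc(left, 4)): (6, 0) facing north
no other 2-command option fits: unique.

arc(left, 1), arc(left, 4)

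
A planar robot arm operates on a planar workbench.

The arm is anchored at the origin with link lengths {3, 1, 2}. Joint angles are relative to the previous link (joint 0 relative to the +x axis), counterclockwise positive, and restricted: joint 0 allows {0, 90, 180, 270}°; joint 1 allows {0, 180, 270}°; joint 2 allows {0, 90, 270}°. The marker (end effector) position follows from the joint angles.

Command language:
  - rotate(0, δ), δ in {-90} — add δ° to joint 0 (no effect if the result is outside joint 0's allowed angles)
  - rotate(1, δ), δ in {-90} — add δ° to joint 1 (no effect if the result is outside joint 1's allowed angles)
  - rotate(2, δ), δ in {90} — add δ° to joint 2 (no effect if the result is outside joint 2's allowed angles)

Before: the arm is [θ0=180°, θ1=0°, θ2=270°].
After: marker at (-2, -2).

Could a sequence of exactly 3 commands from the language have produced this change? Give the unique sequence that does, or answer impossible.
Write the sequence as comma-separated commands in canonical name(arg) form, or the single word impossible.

rotate(1, -90), rotate(1, -90), rotate(1, -90)

start: [θ0=180°, θ1=0°, θ2=270°]
1. rotate(1, -90) → [θ0=180°, θ1=270°, θ2=270°]
2. rotate(1, -90) → [θ0=180°, θ1=180°, θ2=270°]
3. rotate(1, -90) → [θ0=180°, θ1=180°, θ2=270°]
no other 3-command option fits: unique.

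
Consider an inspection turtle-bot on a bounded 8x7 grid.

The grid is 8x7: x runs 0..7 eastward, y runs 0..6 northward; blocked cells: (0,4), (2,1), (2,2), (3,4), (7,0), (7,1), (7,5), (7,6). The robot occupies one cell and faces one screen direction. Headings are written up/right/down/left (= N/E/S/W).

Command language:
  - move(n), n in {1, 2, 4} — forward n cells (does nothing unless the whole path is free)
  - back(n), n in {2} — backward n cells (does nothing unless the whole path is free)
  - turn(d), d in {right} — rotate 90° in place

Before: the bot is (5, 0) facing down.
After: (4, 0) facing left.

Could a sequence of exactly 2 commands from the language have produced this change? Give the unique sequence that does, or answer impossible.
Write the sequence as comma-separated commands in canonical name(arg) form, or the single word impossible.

key: running move(1) before turn(right) would end elsewhere — order is forced
begin: (5, 0) facing down
t=1 turn(right) ⇒ (5, 0) facing left
t=2 move(1) ⇒ (4, 0) facing left
all 25 alternatives checked — unique.

turn(right), move(1)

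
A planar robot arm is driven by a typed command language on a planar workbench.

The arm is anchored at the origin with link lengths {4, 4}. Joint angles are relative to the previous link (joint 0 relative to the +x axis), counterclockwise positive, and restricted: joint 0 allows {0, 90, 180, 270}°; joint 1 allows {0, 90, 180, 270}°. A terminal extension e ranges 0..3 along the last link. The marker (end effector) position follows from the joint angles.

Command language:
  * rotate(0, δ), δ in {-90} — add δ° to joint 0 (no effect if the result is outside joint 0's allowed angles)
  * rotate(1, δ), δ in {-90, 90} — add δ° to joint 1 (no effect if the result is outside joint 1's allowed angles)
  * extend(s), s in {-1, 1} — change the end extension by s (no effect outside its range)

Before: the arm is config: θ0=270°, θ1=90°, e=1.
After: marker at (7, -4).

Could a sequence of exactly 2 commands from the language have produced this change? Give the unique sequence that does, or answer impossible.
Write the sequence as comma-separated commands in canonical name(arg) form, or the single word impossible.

begin: config: θ0=270°, θ1=90°, e=1
1. extend(1) → config: θ0=270°, θ1=90°, e=2
2. extend(1) → config: θ0=270°, θ1=90°, e=3
no other 2-command option fits: unique.

extend(1), extend(1)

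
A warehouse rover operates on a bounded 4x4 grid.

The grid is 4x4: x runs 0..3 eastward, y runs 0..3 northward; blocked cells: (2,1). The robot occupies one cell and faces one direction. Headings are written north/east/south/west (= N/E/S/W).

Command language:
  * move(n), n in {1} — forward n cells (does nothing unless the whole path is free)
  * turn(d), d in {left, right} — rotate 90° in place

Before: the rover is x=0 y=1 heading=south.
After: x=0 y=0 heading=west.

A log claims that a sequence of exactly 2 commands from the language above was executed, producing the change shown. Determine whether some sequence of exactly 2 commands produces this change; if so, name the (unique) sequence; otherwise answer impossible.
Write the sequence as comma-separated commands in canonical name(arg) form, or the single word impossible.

move(1), turn(right)

key: cell and facing (now W) both changed — the 2 commands mix motion and turning
t0: x=0 y=1 heading=south
t=1 move(1) ⇒ x=0 y=0 heading=south
t=2 turn(right) ⇒ x=0 y=0 heading=west
all 9 alternatives checked — unique.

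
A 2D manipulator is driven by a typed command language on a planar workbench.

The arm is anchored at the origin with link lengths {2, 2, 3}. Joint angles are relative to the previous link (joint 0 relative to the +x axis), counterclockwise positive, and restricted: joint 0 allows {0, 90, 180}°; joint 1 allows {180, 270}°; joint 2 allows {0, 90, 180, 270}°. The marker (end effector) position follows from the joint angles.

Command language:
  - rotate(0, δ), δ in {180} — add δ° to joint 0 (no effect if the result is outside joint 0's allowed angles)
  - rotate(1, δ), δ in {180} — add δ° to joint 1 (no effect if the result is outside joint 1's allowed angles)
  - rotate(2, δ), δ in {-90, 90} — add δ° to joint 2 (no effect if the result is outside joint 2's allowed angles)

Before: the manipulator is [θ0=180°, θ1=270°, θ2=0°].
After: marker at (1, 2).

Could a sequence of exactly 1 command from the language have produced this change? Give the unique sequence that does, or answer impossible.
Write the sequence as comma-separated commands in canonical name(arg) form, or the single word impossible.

rotate(2, -90)

from: [θ0=180°, θ1=270°, θ2=0°]
[1] after rotate(2, -90): [θ0=180°, θ1=270°, θ2=270°]
all 4 alternatives checked — unique.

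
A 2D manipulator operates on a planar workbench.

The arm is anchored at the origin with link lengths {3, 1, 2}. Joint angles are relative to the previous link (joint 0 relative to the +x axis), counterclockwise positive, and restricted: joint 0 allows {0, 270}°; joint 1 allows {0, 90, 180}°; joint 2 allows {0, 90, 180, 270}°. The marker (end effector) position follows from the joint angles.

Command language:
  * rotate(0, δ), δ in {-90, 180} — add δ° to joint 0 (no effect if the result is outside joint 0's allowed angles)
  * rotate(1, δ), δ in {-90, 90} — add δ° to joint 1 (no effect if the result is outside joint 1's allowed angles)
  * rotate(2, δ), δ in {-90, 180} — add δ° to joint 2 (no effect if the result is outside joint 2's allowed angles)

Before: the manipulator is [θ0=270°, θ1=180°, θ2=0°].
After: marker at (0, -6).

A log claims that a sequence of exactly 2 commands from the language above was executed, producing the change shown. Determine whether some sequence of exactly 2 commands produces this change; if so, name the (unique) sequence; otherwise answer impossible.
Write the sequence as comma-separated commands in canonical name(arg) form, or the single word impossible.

rotate(1, -90), rotate(1, -90)

t0: [θ0=270°, θ1=180°, θ2=0°]
t=1 rotate(1, -90) ⇒ [θ0=270°, θ1=90°, θ2=0°]
t=2 rotate(1, -90) ⇒ [θ0=270°, θ1=0°, θ2=0°]
all 36 alternatives checked — unique.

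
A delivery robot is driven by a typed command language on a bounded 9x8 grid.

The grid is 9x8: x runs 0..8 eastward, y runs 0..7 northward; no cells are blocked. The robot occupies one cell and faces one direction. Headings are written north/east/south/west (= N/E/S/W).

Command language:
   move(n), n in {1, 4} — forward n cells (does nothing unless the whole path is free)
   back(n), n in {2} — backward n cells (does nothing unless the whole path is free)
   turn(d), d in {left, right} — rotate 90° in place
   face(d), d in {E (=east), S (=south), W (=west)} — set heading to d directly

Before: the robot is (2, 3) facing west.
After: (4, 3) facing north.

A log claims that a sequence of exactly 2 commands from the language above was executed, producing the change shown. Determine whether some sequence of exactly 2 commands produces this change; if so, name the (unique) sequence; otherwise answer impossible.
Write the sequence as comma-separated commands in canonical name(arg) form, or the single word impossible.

back(2), turn(right)

key: position moved to (4,3) AND the heading swung to N — translation plus rotation needed
initial: (2, 3) facing west
t=1 back(2) ⇒ (4, 3) facing west
t=2 turn(right) ⇒ (4, 3) facing north
no rival 2-sequence matches.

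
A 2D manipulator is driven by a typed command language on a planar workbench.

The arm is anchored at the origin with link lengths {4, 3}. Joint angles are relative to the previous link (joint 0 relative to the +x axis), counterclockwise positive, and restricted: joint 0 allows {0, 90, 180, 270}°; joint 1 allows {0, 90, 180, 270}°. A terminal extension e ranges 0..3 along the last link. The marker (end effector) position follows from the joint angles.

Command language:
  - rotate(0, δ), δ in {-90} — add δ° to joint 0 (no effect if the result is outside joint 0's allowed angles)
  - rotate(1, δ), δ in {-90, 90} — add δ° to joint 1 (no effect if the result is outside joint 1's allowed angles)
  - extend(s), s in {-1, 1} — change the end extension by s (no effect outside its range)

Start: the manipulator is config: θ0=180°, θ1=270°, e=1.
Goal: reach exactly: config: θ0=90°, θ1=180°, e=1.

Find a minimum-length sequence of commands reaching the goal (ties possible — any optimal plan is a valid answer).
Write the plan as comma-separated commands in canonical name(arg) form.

start: config: θ0=180°, θ1=270°, e=1
1. rotate(1, -90) → config: θ0=180°, θ1=180°, e=1
2. rotate(0, -90) → config: θ0=90°, θ1=180°, e=1
minimal: 2 command(s), checked below 2.

rotate(1, -90), rotate(0, -90)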